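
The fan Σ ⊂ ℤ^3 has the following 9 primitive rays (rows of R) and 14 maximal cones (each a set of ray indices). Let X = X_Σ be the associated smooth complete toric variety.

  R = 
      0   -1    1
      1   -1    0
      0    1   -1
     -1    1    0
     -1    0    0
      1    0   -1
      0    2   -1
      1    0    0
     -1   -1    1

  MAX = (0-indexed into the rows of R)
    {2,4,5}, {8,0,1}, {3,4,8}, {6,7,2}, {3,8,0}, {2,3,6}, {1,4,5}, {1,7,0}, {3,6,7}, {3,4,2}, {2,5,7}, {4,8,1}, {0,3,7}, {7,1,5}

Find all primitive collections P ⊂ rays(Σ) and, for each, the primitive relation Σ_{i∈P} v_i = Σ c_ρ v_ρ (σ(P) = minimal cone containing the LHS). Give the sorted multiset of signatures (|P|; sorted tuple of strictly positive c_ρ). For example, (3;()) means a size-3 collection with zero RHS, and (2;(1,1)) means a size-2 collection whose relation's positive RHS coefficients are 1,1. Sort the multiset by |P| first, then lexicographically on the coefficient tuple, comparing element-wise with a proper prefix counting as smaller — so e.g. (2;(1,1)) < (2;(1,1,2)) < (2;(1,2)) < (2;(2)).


Δ(Σ) — 9 vertices, 16 min non-faces:

  P = {0,2}:  v_{0} + v_{2} = 0  →  sig = (2;())
  P = {1,3}:  v_{1} + v_{3} = 0  →  sig = (2;())
  P = {4,7}:  v_{4} + v_{7} = 0  →  sig = (2;())
  P = {0,4}:  v_{0} + v_{4} = v_{8}  →  sig = (2;(1))
  P = {0,5}:  v_{0} + v_{5} = v_{1}  →  sig = (2;(1))
  P = {1,2}:  v_{1} + v_{2} = v_{5}  →  sig = (2;(1))
  P = {2,8}:  v_{2} + v_{8} = v_{4}  →  sig = (2;(1))
  P = {3,5}:  v_{3} + v_{5} = v_{2}  →  sig = (2;(1))
  P = {6,8}:  v_{6} + v_{8} = v_{3}  →  sig = (2;(1))
  P = {7,8}:  v_{7} + v_{8} = v_{0}  →  sig = (2;(1))
  P = {0,6}:  v_{0} + v_{6} = v_{3} + v_{7}  →  sig = (2;(1,1))
  P = {1,6}:  v_{1} + v_{6} = v_{2} + v_{7}  →  sig = (2;(1,1))
  P = {4,6}:  v_{4} + v_{6} = v_{2} + v_{3}  →  sig = (2;(1,1))
  P = {5,8}:  v_{5} + v_{8} = v_{1} + v_{4}  →  sig = (2;(1,1))
  P = {5,6}:  v_{5} + v_{6} = 2·v_{2} + v_{7}  →  sig = (2;(1,2))
  P = {2,3,7}:  v_{2} + v_{3} + v_{7} = v_{6}  →  sig = (3;(1))

so the primitive-relation signature multiset is
    |P|=2: 15 collections, coeffs (), (), (), (1), (1), (1), (1), (1), (1), (1), (1,1), (1,1), (1,1), (1,1), (1,2)
    |P|=3: 1 collection, coeffs (1)


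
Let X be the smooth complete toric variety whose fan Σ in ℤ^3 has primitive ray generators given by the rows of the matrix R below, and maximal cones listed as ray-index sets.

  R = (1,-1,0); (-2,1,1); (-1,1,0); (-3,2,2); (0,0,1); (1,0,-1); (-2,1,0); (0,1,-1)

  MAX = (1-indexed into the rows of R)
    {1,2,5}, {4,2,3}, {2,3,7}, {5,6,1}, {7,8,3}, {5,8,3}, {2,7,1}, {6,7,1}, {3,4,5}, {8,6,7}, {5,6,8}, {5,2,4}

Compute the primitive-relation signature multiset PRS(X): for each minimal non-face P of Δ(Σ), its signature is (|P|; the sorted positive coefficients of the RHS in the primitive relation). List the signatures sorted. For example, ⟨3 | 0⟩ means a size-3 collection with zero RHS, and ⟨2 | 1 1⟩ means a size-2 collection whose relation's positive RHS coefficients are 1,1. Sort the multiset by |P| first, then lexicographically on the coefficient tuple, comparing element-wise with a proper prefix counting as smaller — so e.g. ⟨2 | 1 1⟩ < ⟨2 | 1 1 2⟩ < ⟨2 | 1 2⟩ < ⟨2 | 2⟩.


11 collections generate NE(X_Σ); each relation:

  P={1,3}:  v_{1} + v_{3} = 0  ⇒ sig = ⟨2 | 0⟩
  P={1,8}:  v_{1} + v_{8} = v_{6}  ⇒ sig = ⟨2 | 1⟩
  P={2,6}:  v_{2} + v_{6} = v_{3}  ⇒ sig = ⟨2 | 1⟩
  P={3,6}:  v_{3} + v_{6} = v_{8}  ⇒ sig = ⟨2 | 1⟩
  P={5,7}:  v_{5} + v_{7} = v_{2}  ⇒ sig = ⟨2 | 1⟩
  P={1,4}:  v_{1} + v_{4} = v_{2} + v_{5}  ⇒ sig = ⟨2 | 1 1⟩
  P={4,6}:  v_{4} + v_{6} = 2·v_{3} + v_{5}  ⇒ sig = ⟨2 | 1 2⟩
  P={4,7}:  v_{4} + v_{7} = 2·v_{2} + v_{3}  ⇒ sig = ⟨2 | 1 2⟩
  P={4,8}:  v_{4} + v_{8} = 3·v_{3} + v_{5}  ⇒ sig = ⟨2 | 1 3⟩
  P={2,8}:  v_{2} + v_{8} = 2·v_{3}  ⇒ sig = ⟨2 | 2⟩
  P={2,3,5}:  v_{2} + v_{3} + v_{5} = v_{4}  ⇒ sig = ⟨3 | 1⟩

Sorted signature multiset PRS(X):
    ⟨2 | 0⟩
    ⟨2 | 1⟩
    ⟨2 | 1⟩
    ⟨2 | 1⟩
    ⟨2 | 1⟩
    ⟨2 | 1 1⟩
    ⟨2 | 1 2⟩
    ⟨2 | 1 2⟩
    ⟨2 | 1 3⟩
    ⟨2 | 2⟩
    ⟨3 | 1⟩


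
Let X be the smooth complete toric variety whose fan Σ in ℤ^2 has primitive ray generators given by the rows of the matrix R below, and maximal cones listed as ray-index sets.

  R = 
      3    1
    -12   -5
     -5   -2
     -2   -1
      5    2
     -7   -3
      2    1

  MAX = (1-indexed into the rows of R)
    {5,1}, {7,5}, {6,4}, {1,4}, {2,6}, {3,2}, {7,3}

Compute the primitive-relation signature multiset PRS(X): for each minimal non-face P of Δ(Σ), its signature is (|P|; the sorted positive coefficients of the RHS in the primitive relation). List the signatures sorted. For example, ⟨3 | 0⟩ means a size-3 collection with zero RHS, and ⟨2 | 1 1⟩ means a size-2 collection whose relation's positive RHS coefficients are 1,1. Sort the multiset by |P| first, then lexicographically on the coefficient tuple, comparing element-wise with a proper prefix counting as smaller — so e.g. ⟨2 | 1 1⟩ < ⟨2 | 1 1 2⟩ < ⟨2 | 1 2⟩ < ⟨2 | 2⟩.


|primitive collections| = 14. Relations:

  {3,5}:  v_{3} + v_{5} = 0  so sig = ⟨2 | 0⟩
  {4,7}:  v_{4} + v_{7} = 0  so sig = ⟨2 | 0⟩
  {1,3}:  v_{1} + v_{3} = v_{4}  so sig = ⟨2 | 1⟩
  {1,7}:  v_{1} + v_{7} = v_{5}  so sig = ⟨2 | 1⟩
  {2,5}:  v_{2} + v_{5} = v_{6}  so sig = ⟨2 | 1⟩
  {3,4}:  v_{3} + v_{4} = v_{6}  so sig = ⟨2 | 1⟩
  {3,6}:  v_{3} + v_{6} = v_{2}  so sig = ⟨2 | 1⟩
  {4,5}:  v_{4} + v_{5} = v_{1}  so sig = ⟨2 | 1⟩
  {5,6}:  v_{5} + v_{6} = v_{4}  so sig = ⟨2 | 1⟩
  {6,7}:  v_{6} + v_{7} = v_{3}  so sig = ⟨2 | 1⟩
  {1,2}:  v_{1} + v_{2} = v_{4} + v_{6}  so sig = ⟨2 | 1 1⟩
  {1,6}:  v_{1} + v_{6} = 2·v_{4}  so sig = ⟨2 | 2⟩
  {2,4}:  v_{2} + v_{4} = 2·v_{6}  so sig = ⟨2 | 2⟩
  {2,7}:  v_{2} + v_{7} = 2·v_{3}  so sig = ⟨2 | 2⟩

Sorted signature multiset PRS(X):
[⟨2 | 0⟩, ⟨2 | 0⟩, ⟨2 | 1⟩, ⟨2 | 1⟩, ⟨2 | 1⟩, ⟨2 | 1⟩, ⟨2 | 1⟩, ⟨2 | 1⟩, ⟨2 | 1⟩, ⟨2 | 1⟩, ⟨2 | 1 1⟩, ⟨2 | 2⟩, ⟨2 | 2⟩, ⟨2 | 2⟩]


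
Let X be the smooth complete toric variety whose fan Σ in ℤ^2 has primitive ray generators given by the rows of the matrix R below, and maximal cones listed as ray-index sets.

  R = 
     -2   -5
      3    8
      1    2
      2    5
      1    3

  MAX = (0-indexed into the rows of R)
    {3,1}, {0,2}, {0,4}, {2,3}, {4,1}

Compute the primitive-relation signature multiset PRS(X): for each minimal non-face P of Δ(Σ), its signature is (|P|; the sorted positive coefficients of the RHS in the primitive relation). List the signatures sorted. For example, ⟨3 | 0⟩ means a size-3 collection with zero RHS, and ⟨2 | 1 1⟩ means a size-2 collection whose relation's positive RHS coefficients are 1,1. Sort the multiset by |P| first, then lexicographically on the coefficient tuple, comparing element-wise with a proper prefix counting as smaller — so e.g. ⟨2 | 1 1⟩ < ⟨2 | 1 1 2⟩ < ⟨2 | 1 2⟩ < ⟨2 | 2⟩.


Δ(Σ) — 5 vertices, 5 min non-faces:

  P={0,3}:  v_{0} + v_{3} = 0  so sig = ⟨2 | 0⟩
  P={0,1}:  v_{0} + v_{1} = v_{4}  so sig = ⟨2 | 1⟩
  P={2,4}:  v_{2} + v_{4} = v_{3}  so sig = ⟨2 | 1⟩
  P={3,4}:  v_{3} + v_{4} = v_{1}  so sig = ⟨2 | 1⟩
  P={1,2}:  v_{1} + v_{2} = 2·v_{3}  so sig = ⟨2 | 2⟩

Signatures (|P|; sorted positive RHS coefficients), sorted:
[⟨2 | 0⟩, ⟨2 | 1⟩, ⟨2 | 1⟩, ⟨2 | 1⟩, ⟨2 | 2⟩]


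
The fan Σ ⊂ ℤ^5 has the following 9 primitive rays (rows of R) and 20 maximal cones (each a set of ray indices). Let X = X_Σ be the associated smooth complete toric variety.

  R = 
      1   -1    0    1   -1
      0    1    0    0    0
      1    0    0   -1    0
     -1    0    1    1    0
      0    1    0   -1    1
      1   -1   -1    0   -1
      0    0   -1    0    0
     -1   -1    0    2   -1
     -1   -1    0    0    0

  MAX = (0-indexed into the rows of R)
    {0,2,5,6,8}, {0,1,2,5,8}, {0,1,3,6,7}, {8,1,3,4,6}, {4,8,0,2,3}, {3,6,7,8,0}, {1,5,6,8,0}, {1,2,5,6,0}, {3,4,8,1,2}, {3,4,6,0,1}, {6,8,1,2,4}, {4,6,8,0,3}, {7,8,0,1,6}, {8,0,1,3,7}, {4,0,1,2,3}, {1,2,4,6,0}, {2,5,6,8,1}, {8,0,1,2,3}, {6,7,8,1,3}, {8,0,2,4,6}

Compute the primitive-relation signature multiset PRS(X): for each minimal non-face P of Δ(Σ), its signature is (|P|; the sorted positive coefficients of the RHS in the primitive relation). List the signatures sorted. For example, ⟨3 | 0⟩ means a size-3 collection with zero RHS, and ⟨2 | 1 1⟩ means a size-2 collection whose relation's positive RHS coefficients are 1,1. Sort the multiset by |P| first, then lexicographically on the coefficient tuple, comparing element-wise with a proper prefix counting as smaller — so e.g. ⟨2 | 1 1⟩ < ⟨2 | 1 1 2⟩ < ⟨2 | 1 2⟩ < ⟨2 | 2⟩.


The 9 primitive collections of Σ (r=9, n=5):

  P={4,5}:  v_{4} + v_{5} = v_{2} + v_{6}  →  sig = ⟨2 | 1 1⟩
  P={4,7}:  v_{4} + v_{7} = v_{3} + v_{6}  →  sig = ⟨2 | 1 1⟩
  P={2,7}:  v_{2} + v_{7} = v_{0} + v_{1} + v_{8}  →  sig = ⟨2 | 1 1 1⟩
  P={3,5}:  v_{3} + v_{5} = v_{0} + v_{1} + v_{8}  →  sig = ⟨2 | 1 1 1⟩
  P={5,7}:  v_{5} + v_{7} = 2·v_{0} + 2·v_{1} + v_{6} + 2·v_{8}  →  sig = ⟨2 | 1 2 2 2⟩
  P={2,3,6}:  v_{2} + v_{3} + v_{6} = 0  →  sig = ⟨3 | 0⟩
  P={0,1,4,8}:  v_{0} + v_{1} + v_{4} + v_{8} = 0  →  sig = ⟨4 | 0⟩
  P={0,1,2,6,8}:  v_{0} + v_{1} + v_{2} + v_{6} + v_{8} = v_{5}  →  sig = ⟨5 | 1⟩
  P={0,1,3,6,8}:  v_{0} + v_{1} + v_{3} + v_{6} + v_{8} = v_{7}  →  sig = ⟨5 | 1⟩

Signatures (|P|; sorted positive RHS coefficients), sorted:
{ ⟨2 | 1 1⟩ ×2,  ⟨2 | 1 1 1⟩ ×2,  ⟨2 | 1 2 2 2⟩,  ⟨3 | 0⟩,  ⟨4 | 0⟩,  ⟨5 | 1⟩ ×2 }


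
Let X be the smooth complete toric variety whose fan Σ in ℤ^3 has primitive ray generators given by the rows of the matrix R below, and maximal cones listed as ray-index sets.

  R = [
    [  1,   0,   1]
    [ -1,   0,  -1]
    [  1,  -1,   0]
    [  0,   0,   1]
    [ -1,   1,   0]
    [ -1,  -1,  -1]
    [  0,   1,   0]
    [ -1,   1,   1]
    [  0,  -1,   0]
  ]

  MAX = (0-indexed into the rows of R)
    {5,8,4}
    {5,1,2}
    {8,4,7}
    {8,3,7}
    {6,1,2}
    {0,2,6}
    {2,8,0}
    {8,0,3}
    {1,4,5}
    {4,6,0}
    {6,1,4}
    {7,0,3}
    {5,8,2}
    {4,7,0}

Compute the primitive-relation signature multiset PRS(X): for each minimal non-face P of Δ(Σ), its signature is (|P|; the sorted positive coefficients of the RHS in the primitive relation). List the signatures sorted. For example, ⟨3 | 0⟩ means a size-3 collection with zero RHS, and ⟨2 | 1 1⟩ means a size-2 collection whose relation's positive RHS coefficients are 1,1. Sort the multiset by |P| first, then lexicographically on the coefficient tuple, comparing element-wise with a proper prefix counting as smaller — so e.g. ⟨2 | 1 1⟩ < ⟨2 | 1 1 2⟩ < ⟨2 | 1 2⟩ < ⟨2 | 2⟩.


The 17 primitive collections of Σ (r=9, n=3):

  P={0,1}:  v_{0} + v_{1} = 0 ; sig = ⟨2 | 0⟩
  P={2,4}:  v_{2} + v_{4} = 0 ; sig = ⟨2 | 0⟩
  P={6,8}:  v_{6} + v_{8} = 0 ; sig = ⟨2 | 0⟩
  P={0,5}:  v_{0} + v_{5} = v_{8} ; sig = ⟨2 | 1⟩
  P={1,8}:  v_{1} + v_{8} = v_{5} ; sig = ⟨2 | 1⟩
  P={2,7}:  v_{2} + v_{7} = v_{3} ; sig = ⟨2 | 1⟩
  P={3,4}:  v_{3} + v_{4} = v_{7} ; sig = ⟨2 | 1⟩
  P={5,6}:  v_{5} + v_{6} = v_{1} ; sig = ⟨2 | 1⟩
  P={1,3}:  v_{1} + v_{3} = v_{4} + v_{8} ; sig = ⟨2 | 1 1⟩
  P={2,3}:  v_{2} + v_{3} = v_{0} + v_{8} ; sig = ⟨2 | 1 1⟩
  P={3,6}:  v_{3} + v_{6} = v_{0} + v_{4} ; sig = ⟨2 | 1 1⟩
  P={1,7}:  v_{1} + v_{7} = 2·v_{4} + v_{8} ; sig = ⟨2 | 1 2⟩
  P={3,5}:  v_{3} + v_{5} = v_{4} + 2·v_{8} ; sig = ⟨2 | 1 2⟩
  P={6,7}:  v_{6} + v_{7} = v_{0} + 2·v_{4} ; sig = ⟨2 | 1 2⟩
  P={5,7}:  v_{5} + v_{7} = 2·v_{4} + 2·v_{8} ; sig = ⟨2 | 2 2⟩
  P={0,4,8}:  v_{0} + v_{4} + v_{8} = v_{3} ; sig = ⟨3 | 1⟩
  P={0,7,8}:  v_{0} + v_{7} + v_{8} = 2·v_{3} ; sig = ⟨3 | 2⟩

Signatures (|P|; sorted positive RHS coefficients), sorted:
{ ⟨2 | 0⟩ ×3,  ⟨2 | 1⟩ ×5,  ⟨2 | 1 1⟩ ×3,  ⟨2 | 1 2⟩ ×3,  ⟨2 | 2 2⟩,  ⟨3 | 1⟩,  ⟨3 | 2⟩ }


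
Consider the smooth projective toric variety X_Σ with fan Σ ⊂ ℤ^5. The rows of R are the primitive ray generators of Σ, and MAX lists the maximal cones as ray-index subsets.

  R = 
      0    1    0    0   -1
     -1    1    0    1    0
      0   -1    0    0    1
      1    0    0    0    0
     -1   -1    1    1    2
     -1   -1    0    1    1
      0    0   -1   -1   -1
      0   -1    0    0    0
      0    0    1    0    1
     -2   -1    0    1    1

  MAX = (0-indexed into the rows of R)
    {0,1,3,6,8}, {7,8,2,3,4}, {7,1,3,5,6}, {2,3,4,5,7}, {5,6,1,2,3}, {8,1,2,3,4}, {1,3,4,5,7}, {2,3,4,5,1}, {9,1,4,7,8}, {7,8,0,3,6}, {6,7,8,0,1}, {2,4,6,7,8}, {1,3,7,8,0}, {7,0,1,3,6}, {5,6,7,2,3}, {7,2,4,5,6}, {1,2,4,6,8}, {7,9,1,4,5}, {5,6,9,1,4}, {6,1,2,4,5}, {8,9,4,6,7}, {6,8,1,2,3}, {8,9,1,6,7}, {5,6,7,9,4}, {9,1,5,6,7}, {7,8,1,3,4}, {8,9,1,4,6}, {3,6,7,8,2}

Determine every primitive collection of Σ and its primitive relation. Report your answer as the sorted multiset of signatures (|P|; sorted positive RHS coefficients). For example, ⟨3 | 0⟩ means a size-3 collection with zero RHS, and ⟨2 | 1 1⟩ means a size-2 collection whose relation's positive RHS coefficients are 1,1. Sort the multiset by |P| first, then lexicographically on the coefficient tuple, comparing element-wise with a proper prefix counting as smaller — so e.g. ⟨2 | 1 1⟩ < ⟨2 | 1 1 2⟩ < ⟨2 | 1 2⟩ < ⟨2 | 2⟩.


The 11 primitive collections of Σ (r=10, n=5):

  P={0,2}:  v_{0} + v_{2} = 0 ; sig = ⟨2 | 0⟩
  P={3,9}:  v_{3} + v_{9} = v_{5} ; sig = ⟨2 | 1⟩
  P={5,8}:  v_{5} + v_{8} = v_{4} ; sig = ⟨2 | 1⟩
  P={0,5}:  v_{0} + v_{5} = v_{1} + v_{7} ; sig = ⟨2 | 1 1⟩
  P={0,4}:  v_{0} + v_{4} = v_{1} + v_{7} + v_{8} ; sig = ⟨2 | 1 1 1⟩
  P={2,9}:  v_{2} + v_{9} = v_{4} + v_{5} + v_{6} ; sig = ⟨2 | 1 1 1⟩
  P={0,9}:  v_{0} + v_{9} = 2·v_{1} + v_{6} + 2·v_{7} + v_{8} ; sig = ⟨2 | 1 1 2 2⟩
  P={1,2,7}:  v_{1} + v_{2} + v_{7} = v_{5} ; sig = ⟨3 | 1⟩
  P={3,4,6}:  v_{3} + v_{4} + v_{6} = v_{2} ; sig = ⟨3 | 1⟩
  P={1,4,6,7}:  v_{1} + v_{4} + v_{6} + v_{7} = v_{9} ; sig = ⟨4 | 1⟩
  P={1,3,6,7,8}:  v_{1} + v_{3} + v_{6} + v_{7} + v_{8} = 0 ; sig = ⟨5 | 0⟩

Signatures (|P|; sorted positive RHS coefficients), sorted:
    |P|=2: 7 collections, coeffs (), (1), (1), (1,1), (1,1,1), (1,1,1), (1,1,2,2)
    |P|=3: 2 collections, coeffs (1), (1)
    |P|=4: 1 collection, coeffs (1)
    |P|=5: 1 collection, coeffs ()


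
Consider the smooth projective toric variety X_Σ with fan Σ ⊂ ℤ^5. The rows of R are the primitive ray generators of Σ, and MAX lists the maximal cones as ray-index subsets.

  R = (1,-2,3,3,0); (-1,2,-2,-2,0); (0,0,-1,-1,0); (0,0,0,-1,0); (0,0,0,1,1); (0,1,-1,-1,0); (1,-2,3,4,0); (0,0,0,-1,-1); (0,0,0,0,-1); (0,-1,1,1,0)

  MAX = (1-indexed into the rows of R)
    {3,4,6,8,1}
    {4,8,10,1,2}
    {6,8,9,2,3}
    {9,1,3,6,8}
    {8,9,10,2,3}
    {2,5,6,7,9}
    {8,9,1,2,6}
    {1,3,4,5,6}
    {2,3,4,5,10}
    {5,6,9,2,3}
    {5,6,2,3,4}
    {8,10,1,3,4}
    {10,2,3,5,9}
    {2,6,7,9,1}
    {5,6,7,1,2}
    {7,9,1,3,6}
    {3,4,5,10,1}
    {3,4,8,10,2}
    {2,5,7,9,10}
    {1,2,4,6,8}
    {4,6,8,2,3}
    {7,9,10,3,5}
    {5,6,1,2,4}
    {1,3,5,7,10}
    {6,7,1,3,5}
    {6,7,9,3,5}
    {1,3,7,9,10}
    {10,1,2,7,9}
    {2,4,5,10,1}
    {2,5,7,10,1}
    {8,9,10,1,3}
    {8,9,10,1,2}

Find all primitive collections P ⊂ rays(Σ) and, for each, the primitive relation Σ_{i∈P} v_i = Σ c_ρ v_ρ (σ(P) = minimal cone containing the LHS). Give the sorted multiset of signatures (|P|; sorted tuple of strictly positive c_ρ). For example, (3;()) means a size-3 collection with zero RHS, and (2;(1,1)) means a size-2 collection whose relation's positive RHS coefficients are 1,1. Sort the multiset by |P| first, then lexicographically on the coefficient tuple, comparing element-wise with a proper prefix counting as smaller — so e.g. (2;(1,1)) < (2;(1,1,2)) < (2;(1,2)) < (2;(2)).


The 8 primitive collections of Σ (r=10, n=5):

  P={5,8}:  v_{5} + v_{8} = 0  ⇒ sig = (2;())
  P={6,10}:  v_{6} + v_{10} = 0  ⇒ sig = (2;())
  P={4,7}:  v_{4} + v_{7} = v_{1}  ⇒ sig = (2;(1))
  P={4,9}:  v_{4} + v_{9} = v_{8}  ⇒ sig = (2;(1))
  P={7,8}:  v_{7} + v_{8} = v_{1} + v_{9}  ⇒ sig = (2;(1,1))
  P={1,2,3}:  v_{1} + v_{2} + v_{3} = 0  ⇒ sig = (3;())
  P={1,5,9}:  v_{1} + v_{5} + v_{9} = v_{7}  ⇒ sig = (3;(1))
  P={2,3,7}:  v_{2} + v_{3} + v_{7} = v_{5} + v_{9}  ⇒ sig = (3;(1,1))

Sorted signature multiset PRS(X):
    (2;())
    (2;())
    (2;(1))
    (2;(1))
    (2;(1,1))
    (3;())
    (3;(1))
    (3;(1,1))


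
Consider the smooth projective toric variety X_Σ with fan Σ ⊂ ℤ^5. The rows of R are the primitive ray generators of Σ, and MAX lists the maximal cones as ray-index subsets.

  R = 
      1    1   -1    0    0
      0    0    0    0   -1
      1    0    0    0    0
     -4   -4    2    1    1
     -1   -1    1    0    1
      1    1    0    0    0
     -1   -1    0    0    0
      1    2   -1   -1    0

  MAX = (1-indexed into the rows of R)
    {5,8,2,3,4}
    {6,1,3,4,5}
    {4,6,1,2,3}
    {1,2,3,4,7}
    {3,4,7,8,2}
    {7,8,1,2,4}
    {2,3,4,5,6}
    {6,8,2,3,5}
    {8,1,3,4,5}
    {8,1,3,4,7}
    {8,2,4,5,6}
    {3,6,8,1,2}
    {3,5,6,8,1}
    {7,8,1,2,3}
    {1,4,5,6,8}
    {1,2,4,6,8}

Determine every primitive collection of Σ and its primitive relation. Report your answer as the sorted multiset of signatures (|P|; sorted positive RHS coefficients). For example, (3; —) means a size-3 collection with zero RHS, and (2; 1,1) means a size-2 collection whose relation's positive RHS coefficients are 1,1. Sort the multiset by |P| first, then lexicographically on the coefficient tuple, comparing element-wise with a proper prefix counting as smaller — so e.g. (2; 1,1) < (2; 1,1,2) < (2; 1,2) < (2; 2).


Δ(Σ) — 8 vertices, 5 min non-faces:

  {6,7}:  v_{6} + v_{7} = 0  ⟹  sig = (2; —)
  {5,7}:  v_{5} + v_{7} = v_{3} + v_{4} + v_{8}  ⟹  sig = (2; 1,1,1)
  {1,2,5}:  v_{1} + v_{2} + v_{5} = 0  ⟹  sig = (3; —)
  {3,4,6,8}:  v_{3} + v_{4} + v_{6} + v_{8} = v_{5}  ⟹  sig = (4; 1)
  {1,2,3,4,8}:  v_{1} + v_{2} + v_{3} + v_{4} + v_{8} = v_{7}  ⟹  sig = (5; 1)

Hence PRS(X_Σ) =
{ (2; —),  (2; 1,1,1),  (3; —),  (4; 1),  (5; 1) }


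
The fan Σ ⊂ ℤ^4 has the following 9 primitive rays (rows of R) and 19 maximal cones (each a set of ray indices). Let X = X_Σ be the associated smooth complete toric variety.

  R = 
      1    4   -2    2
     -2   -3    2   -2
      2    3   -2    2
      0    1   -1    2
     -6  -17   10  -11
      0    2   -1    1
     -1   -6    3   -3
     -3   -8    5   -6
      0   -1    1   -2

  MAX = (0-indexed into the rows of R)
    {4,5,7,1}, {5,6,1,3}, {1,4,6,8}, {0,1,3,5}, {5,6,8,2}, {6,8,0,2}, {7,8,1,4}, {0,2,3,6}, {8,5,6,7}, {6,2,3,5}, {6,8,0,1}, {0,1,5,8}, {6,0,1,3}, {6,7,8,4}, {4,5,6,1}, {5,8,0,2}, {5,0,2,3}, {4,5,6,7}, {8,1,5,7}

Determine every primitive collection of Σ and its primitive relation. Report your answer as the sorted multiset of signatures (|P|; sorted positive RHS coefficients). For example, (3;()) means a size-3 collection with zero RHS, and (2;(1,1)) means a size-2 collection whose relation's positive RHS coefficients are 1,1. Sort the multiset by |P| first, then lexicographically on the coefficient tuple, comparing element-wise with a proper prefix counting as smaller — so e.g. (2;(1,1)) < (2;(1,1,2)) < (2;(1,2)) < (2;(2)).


|primitive collections| = 12. Relations:

  P = {1,2}:  v_{1} + v_{2} = 0 ; sig = (2;())
  P = {3,8}:  v_{3} + v_{8} = 0 ; sig = (2;())
  P = {0,7}:  v_{0} + v_{7} = v_{1} + v_{8} ; sig = (2;(1,1))
  P = {2,4}:  v_{2} + v_{4} = v_{6} + v_{7} ; sig = (2;(1,1))
  P = {2,7}:  v_{2} + v_{7} = v_{5} + v_{6} + v_{8} ; sig = (2;(1,1,1))
  P = {3,7}:  v_{3} + v_{7} = v_{1} + v_{5} + v_{6} ; sig = (2;(1,1,1))
  P = {0,4}:  v_{0} + v_{4} = 2·v_{1} + v_{6} + v_{8} ; sig = (2;(1,1,2))
  P = {3,4}:  v_{3} + v_{4} = 2·v_{1} + v_{5} + 2·v_{6} ; sig = (2;(1,2,2))
  P = {0,5,6}:  v_{0} + v_{5} + v_{6} = 0 ; sig = (3;())
  P = {1,6,7}:  v_{1} + v_{6} + v_{7} = v_{4} ; sig = (3;(1))
  P = {4,5,8}:  v_{4} + v_{5} + v_{8} = 2·v_{7} ; sig = (3;(2))
  P = {1,5,6,8}:  v_{1} + v_{5} + v_{6} + v_{8} = v_{7} ; sig = (4;(1))

so the primitive-relation signature multiset is
    (2;())
    (2;())
    (2;(1,1))
    (2;(1,1))
    (2;(1,1,1))
    (2;(1,1,1))
    (2;(1,1,2))
    (2;(1,2,2))
    (3;())
    (3;(1))
    (3;(2))
    (4;(1))


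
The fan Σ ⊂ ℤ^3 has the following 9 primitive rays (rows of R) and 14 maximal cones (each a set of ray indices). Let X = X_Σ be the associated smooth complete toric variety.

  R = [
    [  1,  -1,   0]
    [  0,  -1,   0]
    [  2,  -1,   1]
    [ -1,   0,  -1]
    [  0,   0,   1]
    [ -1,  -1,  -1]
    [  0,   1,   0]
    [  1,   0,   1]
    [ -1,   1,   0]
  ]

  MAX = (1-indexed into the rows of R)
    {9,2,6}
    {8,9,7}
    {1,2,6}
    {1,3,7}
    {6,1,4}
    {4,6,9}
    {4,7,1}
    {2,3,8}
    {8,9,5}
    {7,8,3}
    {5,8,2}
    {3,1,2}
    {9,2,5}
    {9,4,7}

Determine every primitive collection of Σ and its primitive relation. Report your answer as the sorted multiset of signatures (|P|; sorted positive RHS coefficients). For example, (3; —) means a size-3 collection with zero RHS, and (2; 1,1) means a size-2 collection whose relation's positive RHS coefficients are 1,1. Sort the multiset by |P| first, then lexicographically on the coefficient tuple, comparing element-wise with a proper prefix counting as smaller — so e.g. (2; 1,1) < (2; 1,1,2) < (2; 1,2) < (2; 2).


The 16 primitive collections of Σ (r=9, n=3):

  • {1,9}:  v_{1} + v_{9} = 0 ; sig = (2; —)
  • {2,7}:  v_{2} + v_{7} = 0 ; sig = (2; —)
  • {4,8}:  v_{4} + v_{8} = 0 ; sig = (2; —)
  • {1,8}:  v_{1} + v_{8} = v_{3} ; sig = (2; 1)
  • {2,4}:  v_{2} + v_{4} = v_{6} ; sig = (2; 1)
  • {3,4}:  v_{3} + v_{4} = v_{1} ; sig = (2; 1)
  • {3,9}:  v_{3} + v_{9} = v_{8} ; sig = (2; 1)
  • {6,7}:  v_{6} + v_{7} = v_{4} ; sig = (2; 1)
  • {6,8}:  v_{6} + v_{8} = v_{2} ; sig = (2; 1)
  • {1,5}:  v_{1} + v_{5} = v_{2} + v_{8} ; sig = (2; 1,1)
  • {3,6}:  v_{3} + v_{6} = v_{1} + v_{2} ; sig = (2; 1,1)
  • {4,5}:  v_{4} + v_{5} = v_{2} + v_{9} ; sig = (2; 1,1)
  • {5,7}:  v_{5} + v_{7} = v_{8} + v_{9} ; sig = (2; 1,1)
  • {3,5}:  v_{3} + v_{5} = v_{2} + 2·v_{8} ; sig = (2; 1,2)
  • {5,6}:  v_{5} + v_{6} = 2·v_{2} + v_{9} ; sig = (2; 1,2)
  • {2,8,9}:  v_{2} + v_{8} + v_{9} = v_{5} ; sig = (3; 1)

Hence PRS(X_Σ) =
    (2; —)
    (2; —)
    (2; —)
    (2; 1)
    (2; 1)
    (2; 1)
    (2; 1)
    (2; 1)
    (2; 1)
    (2; 1,1)
    (2; 1,1)
    (2; 1,1)
    (2; 1,1)
    (2; 1,2)
    (2; 1,2)
    (3; 1)


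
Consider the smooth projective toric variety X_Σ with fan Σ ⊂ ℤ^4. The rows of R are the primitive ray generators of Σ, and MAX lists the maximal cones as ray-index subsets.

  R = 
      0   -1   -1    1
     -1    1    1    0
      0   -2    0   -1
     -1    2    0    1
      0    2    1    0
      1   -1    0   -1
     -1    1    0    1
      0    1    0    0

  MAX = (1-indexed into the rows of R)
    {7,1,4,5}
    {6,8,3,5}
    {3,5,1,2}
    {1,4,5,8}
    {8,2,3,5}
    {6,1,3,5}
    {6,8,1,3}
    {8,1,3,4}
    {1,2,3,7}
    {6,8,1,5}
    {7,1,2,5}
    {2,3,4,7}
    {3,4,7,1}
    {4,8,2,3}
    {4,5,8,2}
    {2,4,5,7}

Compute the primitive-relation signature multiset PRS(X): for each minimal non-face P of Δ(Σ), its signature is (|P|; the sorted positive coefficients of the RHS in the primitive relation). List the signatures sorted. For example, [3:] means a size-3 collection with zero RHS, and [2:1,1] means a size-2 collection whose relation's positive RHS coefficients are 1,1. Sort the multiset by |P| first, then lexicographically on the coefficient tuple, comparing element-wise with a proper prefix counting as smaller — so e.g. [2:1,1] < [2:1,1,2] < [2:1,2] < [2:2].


|primitive collections| = 9. Relations:

  P={6,7}:  v_{6} + v_{7} = 0  ⟹  sig = [2:]
  P={4,6}:  v_{4} + v_{6} = v_{8}  ⟹  sig = [2:1]
  P={7,8}:  v_{7} + v_{8} = v_{4}  ⟹  sig = [2:1]
  P={2,6}:  v_{2} + v_{6} = v_{3} + v_{5}  ⟹  sig = [2:1,1]
  P={1,2,8}:  v_{1} + v_{2} + v_{8} = v_{7}  ⟹  sig = [3:1]
  P={3,5,7}:  v_{3} + v_{5} + v_{7} = v_{2}  ⟹  sig = [3:1]
  P={3,4,5}:  v_{3} + v_{4} + v_{5} = v_{2} + v_{8}  ⟹  sig = [3:1,1]
  P={1,2,4}:  v_{1} + v_{2} + v_{4} = 2·v_{7}  ⟹  sig = [3:2]
  P={1,3,5,8}:  v_{1} + v_{3} + v_{5} + v_{8} = 0  ⟹  sig = [4:]

Sorted signature multiset PRS(X):
{ [2:],  [2:1] ×2,  [2:1,1],  [3:1] ×2,  [3:1,1],  [3:2],  [4:] }


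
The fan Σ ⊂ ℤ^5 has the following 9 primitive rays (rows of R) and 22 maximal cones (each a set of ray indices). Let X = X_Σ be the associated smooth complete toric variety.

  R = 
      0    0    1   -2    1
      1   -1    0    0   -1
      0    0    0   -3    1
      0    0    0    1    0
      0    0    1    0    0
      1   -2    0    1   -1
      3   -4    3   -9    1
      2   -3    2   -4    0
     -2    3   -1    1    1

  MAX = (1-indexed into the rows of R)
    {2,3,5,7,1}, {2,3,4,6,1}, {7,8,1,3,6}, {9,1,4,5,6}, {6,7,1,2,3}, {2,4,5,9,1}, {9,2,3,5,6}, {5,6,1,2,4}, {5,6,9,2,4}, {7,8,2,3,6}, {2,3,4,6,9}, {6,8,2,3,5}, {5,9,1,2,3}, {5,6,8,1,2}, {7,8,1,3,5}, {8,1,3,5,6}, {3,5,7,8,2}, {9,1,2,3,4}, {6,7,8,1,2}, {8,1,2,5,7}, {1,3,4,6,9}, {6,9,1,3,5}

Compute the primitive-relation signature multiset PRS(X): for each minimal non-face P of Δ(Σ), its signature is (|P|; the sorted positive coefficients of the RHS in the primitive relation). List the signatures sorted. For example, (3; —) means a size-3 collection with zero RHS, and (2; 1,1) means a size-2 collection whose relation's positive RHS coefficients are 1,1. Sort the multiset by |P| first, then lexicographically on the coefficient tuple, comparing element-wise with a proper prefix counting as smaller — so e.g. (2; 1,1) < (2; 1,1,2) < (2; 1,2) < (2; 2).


9 minimal non-faces of Δ(Σ) (on 9 rays):

  {8,9}:  v_{8} + v_{9} = v_{3} + v_{5}  so sig = (2; 1,1)
  {7,9}:  v_{7} + v_{9} = v_{1} + v_{2} + 2·v_{3} + v_{5}  so sig = (2; 1,1,1,2)
  {4,8}:  v_{4} + v_{8} = 2·v_{1} + v_{2} + v_{6}  so sig = (2; 1,1,2)
  {4,7}:  v_{4} + v_{7} = 3·v_{1} + 2·v_{2} + v_{3} + v_{6}  so sig = (2; 1,1,2,3)
  {3,4,5}:  v_{3} + v_{4} + v_{5} = v_{1}  so sig = (3; 1)
  {5,6,7}:  v_{5} + v_{6} + v_{7} = 2·v_{8}  so sig = (3; 2)
  {1,2,6,9}:  v_{1} + v_{2} + v_{6} + v_{9} = 0  so sig = (4; —)
  {1,2,3,8}:  v_{1} + v_{2} + v_{3} + v_{8} = v_{7}  so sig = (4; 1)
  {1,2,3,5,6}:  v_{1} + v_{2} + v_{3} + v_{5} + v_{6} = v_{8}  so sig = (5; 1)

Signatures (|P|; sorted positive RHS coefficients), sorted:
{ (2; 1,1),  (2; 1,1,1,2),  (2; 1,1,2),  (2; 1,1,2,3),  (3; 1),  (3; 2),  (4; —),  (4; 1),  (5; 1) }


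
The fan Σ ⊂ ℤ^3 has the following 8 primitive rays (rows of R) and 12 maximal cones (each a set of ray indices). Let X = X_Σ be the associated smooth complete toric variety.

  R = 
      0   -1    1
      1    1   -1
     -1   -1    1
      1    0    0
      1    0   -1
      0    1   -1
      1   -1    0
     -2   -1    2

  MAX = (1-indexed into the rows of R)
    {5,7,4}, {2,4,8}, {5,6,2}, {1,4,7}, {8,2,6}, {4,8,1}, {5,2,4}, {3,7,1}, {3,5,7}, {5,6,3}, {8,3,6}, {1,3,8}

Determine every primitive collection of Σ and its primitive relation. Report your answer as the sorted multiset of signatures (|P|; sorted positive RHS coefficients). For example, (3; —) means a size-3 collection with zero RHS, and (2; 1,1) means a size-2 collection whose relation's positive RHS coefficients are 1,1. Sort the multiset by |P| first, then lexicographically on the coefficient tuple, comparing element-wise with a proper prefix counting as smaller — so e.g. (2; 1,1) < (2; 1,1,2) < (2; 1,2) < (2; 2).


Minimal non-faces — 10 found among 8 rays, 12 max cones:

  P = {1,6}:  v_{1} + v_{6} = 0 ; sig = (2; —)
  P = {2,3}:  v_{2} + v_{3} = 0 ; sig = (2; —)
  P = {1,2}:  v_{1} + v_{2} = v_{4} ; sig = (2; 1)
  P = {1,5}:  v_{1} + v_{5} = v_{7} ; sig = (2; 1)
  P = {3,4}:  v_{3} + v_{4} = v_{1} ; sig = (2; 1)
  P = {4,6}:  v_{4} + v_{6} = v_{2} ; sig = (2; 1)
  P = {5,8}:  v_{5} + v_{8} = v_{3} ; sig = (2; 1)
  P = {6,7}:  v_{6} + v_{7} = v_{5} ; sig = (2; 1)
  P = {2,7}:  v_{2} + v_{7} = v_{4} + v_{5} ; sig = (2; 1,1)
  P = {7,8}:  v_{7} + v_{8} = v_{1} + v_{3} ; sig = (2; 1,1)

Hence PRS(X_Σ) =
    |P|=2: 10 collections, coeffs (), (), (1), (1), (1), (1), (1), (1), (1,1), (1,1)


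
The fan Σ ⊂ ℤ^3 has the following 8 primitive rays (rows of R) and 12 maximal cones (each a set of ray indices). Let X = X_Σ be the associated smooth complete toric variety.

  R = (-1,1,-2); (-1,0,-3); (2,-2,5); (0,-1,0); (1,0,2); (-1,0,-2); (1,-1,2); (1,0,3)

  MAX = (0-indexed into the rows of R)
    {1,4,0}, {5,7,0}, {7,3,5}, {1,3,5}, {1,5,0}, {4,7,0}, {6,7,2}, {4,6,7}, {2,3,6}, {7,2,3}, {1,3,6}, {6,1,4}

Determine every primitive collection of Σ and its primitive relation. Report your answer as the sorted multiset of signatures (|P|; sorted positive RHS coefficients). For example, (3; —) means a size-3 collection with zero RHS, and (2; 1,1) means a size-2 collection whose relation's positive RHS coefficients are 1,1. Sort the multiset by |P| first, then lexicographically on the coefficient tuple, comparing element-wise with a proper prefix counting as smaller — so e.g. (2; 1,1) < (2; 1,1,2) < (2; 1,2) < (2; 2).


Minimal non-faces — 11 found among 8 rays, 12 max cones:

  • {0,6}:  v_{0} + v_{6} = 0  ⟹  sig = (2; —)
  • {1,7}:  v_{1} + v_{7} = 0  ⟹  sig = (2; —)
  • {4,5}:  v_{4} + v_{5} = 0  ⟹  sig = (2; —)
  • {0,3}:  v_{0} + v_{3} = v_{5}  ⟹  sig = (2; 1)
  • {3,4}:  v_{3} + v_{4} = v_{6}  ⟹  sig = (2; 1)
  • {5,6}:  v_{5} + v_{6} = v_{3}  ⟹  sig = (2; 1)
  • {0,2}:  v_{0} + v_{2} = v_{3} + v_{7}  ⟹  sig = (2; 1,1)
  • {1,2}:  v_{1} + v_{2} = v_{3} + v_{6}  ⟹  sig = (2; 1,1)
  • {2,4}:  v_{2} + v_{4} = 2·v_{6} + v_{7}  ⟹  sig = (2; 1,2)
  • {2,5}:  v_{2} + v_{5} = 2·v_{3} + v_{7}  ⟹  sig = (2; 1,2)
  • {3,6,7}:  v_{3} + v_{6} + v_{7} = v_{2}  ⟹  sig = (3; 1)

Hence PRS(X_Σ) =
    |P|=2: 10 collections, coeffs (), (), (), (1), (1), (1), (1,1), (1,1), (1,2), (1,2)
    |P|=3: 1 collection, coeffs (1)


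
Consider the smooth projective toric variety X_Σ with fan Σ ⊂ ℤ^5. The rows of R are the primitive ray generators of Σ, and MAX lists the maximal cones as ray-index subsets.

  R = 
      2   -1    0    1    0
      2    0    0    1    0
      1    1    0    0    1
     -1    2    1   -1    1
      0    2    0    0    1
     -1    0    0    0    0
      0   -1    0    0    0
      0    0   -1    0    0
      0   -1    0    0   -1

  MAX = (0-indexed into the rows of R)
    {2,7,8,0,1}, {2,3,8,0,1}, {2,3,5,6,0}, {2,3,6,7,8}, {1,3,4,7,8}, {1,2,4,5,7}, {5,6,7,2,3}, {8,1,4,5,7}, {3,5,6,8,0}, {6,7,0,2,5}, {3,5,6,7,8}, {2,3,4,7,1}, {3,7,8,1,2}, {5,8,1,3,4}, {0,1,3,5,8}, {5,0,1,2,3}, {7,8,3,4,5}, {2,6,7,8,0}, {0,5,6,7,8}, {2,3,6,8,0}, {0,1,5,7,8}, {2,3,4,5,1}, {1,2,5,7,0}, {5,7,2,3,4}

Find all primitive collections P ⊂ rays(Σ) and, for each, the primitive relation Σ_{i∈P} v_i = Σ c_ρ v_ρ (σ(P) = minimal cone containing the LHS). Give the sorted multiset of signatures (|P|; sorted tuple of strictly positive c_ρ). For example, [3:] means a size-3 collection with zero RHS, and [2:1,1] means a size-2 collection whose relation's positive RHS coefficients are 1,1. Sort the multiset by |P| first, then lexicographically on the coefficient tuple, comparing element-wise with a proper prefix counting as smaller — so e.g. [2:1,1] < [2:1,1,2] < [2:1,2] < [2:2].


7 collections generate NE(X_Σ); each relation:

  P={1,6}:  v_{1} + v_{6} = v_{0}  so sig = [2:1]
  P={4,6}:  v_{4} + v_{6} = v_{2} + v_{5}  so sig = [2:1,1]
  P={0,4}:  v_{0} + v_{4} = v_{1} + v_{2} + v_{5}  so sig = [2:1,1,1]
  P={2,5,8}:  v_{2} + v_{5} + v_{8} = 0  so sig = [3:]
  P={0,3,7}:  v_{0} + v_{3} + v_{7} = v_{2}  so sig = [3:1]
  P={2,4,8}:  v_{2} + v_{4} + v_{8} = v_{1} + v_{3} + v_{7}  so sig = [3:1,1,1]
  P={1,3,5,7}:  v_{1} + v_{3} + v_{5} + v_{7} = v_{4}  so sig = [4:1]

Sorted signature multiset PRS(X):
    [2:1]
    [2:1,1]
    [2:1,1,1]
    [3:]
    [3:1]
    [3:1,1,1]
    [4:1]


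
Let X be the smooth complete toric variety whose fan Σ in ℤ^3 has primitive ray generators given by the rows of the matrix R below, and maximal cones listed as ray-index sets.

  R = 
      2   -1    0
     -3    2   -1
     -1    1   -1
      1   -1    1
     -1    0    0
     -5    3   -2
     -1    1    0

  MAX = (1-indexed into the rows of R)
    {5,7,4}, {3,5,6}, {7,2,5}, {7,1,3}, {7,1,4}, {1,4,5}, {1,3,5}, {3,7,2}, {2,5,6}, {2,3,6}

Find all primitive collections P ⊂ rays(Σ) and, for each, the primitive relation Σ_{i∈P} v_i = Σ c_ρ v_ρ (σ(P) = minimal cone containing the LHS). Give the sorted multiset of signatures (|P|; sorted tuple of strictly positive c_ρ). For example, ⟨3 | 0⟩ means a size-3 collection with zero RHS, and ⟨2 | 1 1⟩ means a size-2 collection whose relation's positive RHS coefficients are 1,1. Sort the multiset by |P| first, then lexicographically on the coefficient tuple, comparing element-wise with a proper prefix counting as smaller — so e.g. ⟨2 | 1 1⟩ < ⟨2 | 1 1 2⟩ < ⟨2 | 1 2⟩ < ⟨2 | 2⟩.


Σ has 9 primitive collections:

  P={3,4}:  v_{3} + v_{4} = 0  ⟹  sig = ⟨2 | 0⟩
  P={1,2}:  v_{1} + v_{2} = v_{3}  ⟹  sig = ⟨2 | 1⟩
  P={2,4}:  v_{2} + v_{4} = v_{5} + v_{7}  ⟹  sig = ⟨2 | 1 1⟩
  P={4,6}:  v_{4} + v_{6} = v_{2} + v_{5}  ⟹  sig = ⟨2 | 1 1⟩
  P={1,6}:  v_{1} + v_{6} = 2·v_{3} + v_{5}  ⟹  sig = ⟨2 | 1 2⟩
  P={6,7}:  v_{6} + v_{7} = 2·v_{2}  ⟹  sig = ⟨2 | 2⟩
  P={1,5,7}:  v_{1} + v_{5} + v_{7} = 0  ⟹  sig = ⟨3 | 0⟩
  P={2,3,5}:  v_{2} + v_{3} + v_{5} = v_{6}  ⟹  sig = ⟨3 | 1⟩
  P={3,5,7}:  v_{3} + v_{5} + v_{7} = v_{2}  ⟹  sig = ⟨3 | 1⟩

Sorted signature multiset PRS(X):
    |P|=2: 6 collections, coeffs (), (1), (1,1), (1,1), (1,2), (2)
    |P|=3: 3 collections, coeffs (), (1), (1)


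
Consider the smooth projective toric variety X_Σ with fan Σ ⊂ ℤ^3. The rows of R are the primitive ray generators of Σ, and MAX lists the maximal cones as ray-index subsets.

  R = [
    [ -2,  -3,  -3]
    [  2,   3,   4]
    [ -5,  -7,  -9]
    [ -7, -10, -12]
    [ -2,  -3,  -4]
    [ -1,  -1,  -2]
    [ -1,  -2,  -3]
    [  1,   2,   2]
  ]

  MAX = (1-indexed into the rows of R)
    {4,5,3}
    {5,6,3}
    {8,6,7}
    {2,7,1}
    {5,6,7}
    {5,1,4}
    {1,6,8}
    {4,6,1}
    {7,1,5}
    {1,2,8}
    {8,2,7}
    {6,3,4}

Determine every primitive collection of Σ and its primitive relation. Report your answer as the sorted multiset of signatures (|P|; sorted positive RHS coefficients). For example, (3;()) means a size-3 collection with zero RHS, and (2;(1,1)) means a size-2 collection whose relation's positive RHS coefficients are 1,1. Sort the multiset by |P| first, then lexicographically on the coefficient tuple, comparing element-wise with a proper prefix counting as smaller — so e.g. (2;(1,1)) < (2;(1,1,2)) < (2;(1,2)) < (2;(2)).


The 14 primitive collections of Σ (r=8, n=3):

  P = {2,5}:  v_{2} + v_{5} = 0  →  sig = (2;())
  P = {1,3}:  v_{1} + v_{3} = v_{4}  →  sig = (2;(1))
  P = {2,6}:  v_{2} + v_{6} = v_{8}  →  sig = (2;(1))
  P = {5,8}:  v_{5} + v_{8} = v_{6}  →  sig = (2;(1))
  P = {2,3}:  v_{2} + v_{3} = v_{1} + v_{6}  →  sig = (2;(1,1))
  P = {2,4}:  v_{2} + v_{4} = 2·v_{1} + v_{6}  →  sig = (2;(1,2))
  P = {3,8}:  v_{3} + v_{8} = v_{1} + 2·v_{6}  →  sig = (2;(1,2))
  P = {4,7}:  v_{4} + v_{7} = v_{1} + 3·v_{5}  →  sig = (2;(1,3))
  P = {4,8}:  v_{4} + v_{8} = 2·v_{1} + 2·v_{6}  →  sig = (2;(2,2))
  P = {3,7}:  v_{3} + v_{7} = 3·v_{5}  →  sig = (2;(3))
  P = {1,5,6}:  v_{1} + v_{5} + v_{6} = v_{3}  →  sig = (3;(1))
  P = {1,7,8}:  v_{1} + v_{7} + v_{8} = v_{5}  →  sig = (3;(1))
  P = {1,6,7}:  v_{1} + v_{6} + v_{7} = 2·v_{5}  →  sig = (3;(2))
  P = {4,5,6}:  v_{4} + v_{5} + v_{6} = 2·v_{3}  →  sig = (3;(2))

so the primitive-relation signature multiset is
    (2;())
    (2;(1))
    (2;(1))
    (2;(1))
    (2;(1,1))
    (2;(1,2))
    (2;(1,2))
    (2;(1,3))
    (2;(2,2))
    (2;(3))
    (3;(1))
    (3;(1))
    (3;(2))
    (3;(2))


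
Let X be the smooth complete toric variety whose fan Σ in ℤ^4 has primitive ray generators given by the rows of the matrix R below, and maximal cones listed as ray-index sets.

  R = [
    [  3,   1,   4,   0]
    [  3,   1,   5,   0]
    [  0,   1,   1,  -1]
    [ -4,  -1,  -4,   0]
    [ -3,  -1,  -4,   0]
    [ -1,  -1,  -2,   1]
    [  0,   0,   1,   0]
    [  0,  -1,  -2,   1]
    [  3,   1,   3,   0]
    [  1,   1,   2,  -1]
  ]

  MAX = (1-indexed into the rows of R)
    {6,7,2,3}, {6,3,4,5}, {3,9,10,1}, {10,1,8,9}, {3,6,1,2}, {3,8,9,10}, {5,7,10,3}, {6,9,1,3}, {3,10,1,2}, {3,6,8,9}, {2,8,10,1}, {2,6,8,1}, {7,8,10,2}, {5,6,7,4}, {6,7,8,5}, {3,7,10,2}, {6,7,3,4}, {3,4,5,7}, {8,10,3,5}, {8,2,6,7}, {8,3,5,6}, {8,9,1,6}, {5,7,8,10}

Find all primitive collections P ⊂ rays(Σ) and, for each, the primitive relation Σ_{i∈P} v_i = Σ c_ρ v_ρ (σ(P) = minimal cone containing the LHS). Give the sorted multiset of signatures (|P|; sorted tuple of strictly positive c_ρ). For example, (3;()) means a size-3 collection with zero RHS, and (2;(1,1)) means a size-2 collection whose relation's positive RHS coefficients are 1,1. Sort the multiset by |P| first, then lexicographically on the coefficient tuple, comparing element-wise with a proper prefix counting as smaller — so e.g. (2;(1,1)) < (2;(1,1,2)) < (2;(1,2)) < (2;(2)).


Primitive collections (16):

  • {1,5}:  v_{1} + v_{5} = 0  so sig = (2;())
  • {6,10}:  v_{6} + v_{10} = 0  so sig = (2;())
  • {1,7}:  v_{1} + v_{7} = v_{2}  so sig = (2;(1))
  • {2,5}:  v_{2} + v_{5} = v_{7}  so sig = (2;(1))
  • {7,9}:  v_{7} + v_{9} = v_{1}  so sig = (2;(1))
  • {4,8}:  v_{4} + v_{8} = v_{5} + v_{6}  so sig = (2;(1,1))
  • {4,9}:  v_{4} + v_{9} = v_{3} + v_{6}  so sig = (2;(1,1))
  • {5,9}:  v_{5} + v_{9} = v_{3} + v_{8}  so sig = (2;(1,1))
  • {1,4}:  v_{1} + v_{4} = v_{3} + v_{6} + v_{7}  so sig = (2;(1,1,1))
  • {4,10}:  v_{4} + v_{10} = v_{3} + v_{5} + v_{7}  so sig = (2;(1,1,1))
  • {2,4}:  v_{2} + v_{4} = v_{3} + v_{6} + 2·v_{7}  so sig = (2;(1,1,2))
  • {2,9}:  v_{2} + v_{9} = 2·v_{1}  so sig = (2;(2))
  • {3,7,8}:  v_{3} + v_{7} + v_{8} = 0  so sig = (3;())
  • {1,3,8}:  v_{1} + v_{3} + v_{8} = v_{9}  so sig = (3;(1))
  • {2,3,8}:  v_{2} + v_{3} + v_{8} = v_{1}  so sig = (3;(1))
  • {3,5,6,7}:  v_{3} + v_{5} + v_{6} + v_{7} = v_{4}  so sig = (4;(1))

so the primitive-relation signature multiset is
[(2;()), (2;()), (2;(1)), (2;(1)), (2;(1)), (2;(1,1)), (2;(1,1)), (2;(1,1)), (2;(1,1,1)), (2;(1,1,1)), (2;(1,1,2)), (2;(2)), (3;()), (3;(1)), (3;(1)), (4;(1))]


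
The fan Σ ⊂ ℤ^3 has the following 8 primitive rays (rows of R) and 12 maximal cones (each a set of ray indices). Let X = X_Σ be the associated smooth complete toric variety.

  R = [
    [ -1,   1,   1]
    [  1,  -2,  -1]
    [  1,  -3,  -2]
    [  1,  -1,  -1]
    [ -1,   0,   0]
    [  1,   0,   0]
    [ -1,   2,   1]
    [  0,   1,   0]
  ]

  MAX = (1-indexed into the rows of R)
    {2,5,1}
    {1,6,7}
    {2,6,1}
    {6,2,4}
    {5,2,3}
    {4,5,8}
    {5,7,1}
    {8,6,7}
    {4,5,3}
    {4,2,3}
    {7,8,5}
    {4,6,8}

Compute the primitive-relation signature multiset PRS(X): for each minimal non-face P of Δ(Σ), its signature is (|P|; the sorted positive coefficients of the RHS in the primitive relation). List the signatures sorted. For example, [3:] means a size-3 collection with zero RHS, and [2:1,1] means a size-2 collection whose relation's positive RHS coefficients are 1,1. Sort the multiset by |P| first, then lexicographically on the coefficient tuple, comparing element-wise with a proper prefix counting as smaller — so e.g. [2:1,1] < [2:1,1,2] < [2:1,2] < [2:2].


Minimal non-faces — 11 found among 8 rays, 12 max cones:

  • {1,4}:  v_{1} + v_{4} = 0  →  sig = [2:]
  • {2,7}:  v_{2} + v_{7} = 0  →  sig = [2:]
  • {5,6}:  v_{5} + v_{6} = 0  →  sig = [2:]
  • {1,8}:  v_{1} + v_{8} = v_{7}  →  sig = [2:1]
  • {2,8}:  v_{2} + v_{8} = v_{4}  →  sig = [2:1]
  • {4,7}:  v_{4} + v_{7} = v_{8}  →  sig = [2:1]
  • {1,3}:  v_{1} + v_{3} = v_{2} + v_{5}  →  sig = [2:1,1]
  • {3,6}:  v_{3} + v_{6} = v_{2} + v_{4}  →  sig = [2:1,1]
  • {3,7}:  v_{3} + v_{7} = v_{4} + v_{5}  →  sig = [2:1,1]
  • {3,8}:  v_{3} + v_{8} = 2·v_{4} + v_{5}  →  sig = [2:1,2]
  • {2,4,5}:  v_{2} + v_{4} + v_{5} = v_{3}  →  sig = [3:1]

Hence PRS(X_Σ) =
[[2:], [2:], [2:], [2:1], [2:1], [2:1], [2:1,1], [2:1,1], [2:1,1], [2:1,2], [3:1]]
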